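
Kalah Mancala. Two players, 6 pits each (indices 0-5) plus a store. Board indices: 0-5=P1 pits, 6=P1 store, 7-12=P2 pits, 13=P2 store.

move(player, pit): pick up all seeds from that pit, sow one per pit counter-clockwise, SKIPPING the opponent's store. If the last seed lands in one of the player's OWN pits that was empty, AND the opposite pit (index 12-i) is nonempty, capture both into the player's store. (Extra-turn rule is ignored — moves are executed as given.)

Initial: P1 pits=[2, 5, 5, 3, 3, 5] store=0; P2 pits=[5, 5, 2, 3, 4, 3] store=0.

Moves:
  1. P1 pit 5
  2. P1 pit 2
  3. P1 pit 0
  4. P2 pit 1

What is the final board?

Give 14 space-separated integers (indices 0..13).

Answer: 1 6 0 4 4 1 7 7 0 4 1 5 4 1

Derivation:
Move 1: P1 pit5 -> P1=[2,5,5,3,3,0](1) P2=[6,6,3,4,4,3](0)
Move 2: P1 pit2 -> P1=[2,5,0,4,4,1](2) P2=[7,6,3,4,4,3](0)
Move 3: P1 pit0 -> P1=[0,6,0,4,4,1](7) P2=[7,6,3,0,4,3](0)
Move 4: P2 pit1 -> P1=[1,6,0,4,4,1](7) P2=[7,0,4,1,5,4](1)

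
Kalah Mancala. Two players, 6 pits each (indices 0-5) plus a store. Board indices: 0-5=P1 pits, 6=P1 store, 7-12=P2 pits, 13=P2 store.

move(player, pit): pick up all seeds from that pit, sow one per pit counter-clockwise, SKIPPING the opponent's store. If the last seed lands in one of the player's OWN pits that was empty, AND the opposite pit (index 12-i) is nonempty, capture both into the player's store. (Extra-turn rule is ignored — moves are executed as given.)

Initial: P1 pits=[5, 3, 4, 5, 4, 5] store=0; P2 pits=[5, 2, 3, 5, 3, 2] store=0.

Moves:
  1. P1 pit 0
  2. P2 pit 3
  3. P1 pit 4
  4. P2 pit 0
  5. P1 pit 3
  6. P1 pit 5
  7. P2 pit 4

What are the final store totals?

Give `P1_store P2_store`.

Move 1: P1 pit0 -> P1=[0,4,5,6,5,6](0) P2=[5,2,3,5,3,2](0)
Move 2: P2 pit3 -> P1=[1,5,5,6,5,6](0) P2=[5,2,3,0,4,3](1)
Move 3: P1 pit4 -> P1=[1,5,5,6,0,7](1) P2=[6,3,4,0,4,3](1)
Move 4: P2 pit0 -> P1=[1,5,5,6,0,7](1) P2=[0,4,5,1,5,4](2)
Move 5: P1 pit3 -> P1=[1,5,5,0,1,8](2) P2=[1,5,6,1,5,4](2)
Move 6: P1 pit5 -> P1=[2,5,5,0,1,0](3) P2=[2,6,7,2,6,5](2)
Move 7: P2 pit4 -> P1=[3,6,6,1,1,0](3) P2=[2,6,7,2,0,6](3)

Answer: 3 3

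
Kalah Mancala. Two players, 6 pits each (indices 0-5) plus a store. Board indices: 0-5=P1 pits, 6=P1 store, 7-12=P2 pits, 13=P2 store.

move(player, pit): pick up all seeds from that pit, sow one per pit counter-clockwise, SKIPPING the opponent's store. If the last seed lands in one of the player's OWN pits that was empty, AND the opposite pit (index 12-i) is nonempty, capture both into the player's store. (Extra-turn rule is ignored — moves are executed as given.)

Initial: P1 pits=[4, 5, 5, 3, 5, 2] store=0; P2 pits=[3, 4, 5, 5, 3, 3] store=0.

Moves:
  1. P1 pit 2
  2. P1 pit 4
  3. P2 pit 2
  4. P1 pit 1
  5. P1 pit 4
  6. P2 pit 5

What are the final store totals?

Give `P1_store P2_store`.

Move 1: P1 pit2 -> P1=[4,5,0,4,6,3](1) P2=[4,4,5,5,3,3](0)
Move 2: P1 pit4 -> P1=[4,5,0,4,0,4](2) P2=[5,5,6,6,3,3](0)
Move 3: P2 pit2 -> P1=[5,6,0,4,0,4](2) P2=[5,5,0,7,4,4](1)
Move 4: P1 pit1 -> P1=[5,0,1,5,1,5](3) P2=[6,5,0,7,4,4](1)
Move 5: P1 pit4 -> P1=[5,0,1,5,0,6](3) P2=[6,5,0,7,4,4](1)
Move 6: P2 pit5 -> P1=[6,1,2,5,0,6](3) P2=[6,5,0,7,4,0](2)

Answer: 3 2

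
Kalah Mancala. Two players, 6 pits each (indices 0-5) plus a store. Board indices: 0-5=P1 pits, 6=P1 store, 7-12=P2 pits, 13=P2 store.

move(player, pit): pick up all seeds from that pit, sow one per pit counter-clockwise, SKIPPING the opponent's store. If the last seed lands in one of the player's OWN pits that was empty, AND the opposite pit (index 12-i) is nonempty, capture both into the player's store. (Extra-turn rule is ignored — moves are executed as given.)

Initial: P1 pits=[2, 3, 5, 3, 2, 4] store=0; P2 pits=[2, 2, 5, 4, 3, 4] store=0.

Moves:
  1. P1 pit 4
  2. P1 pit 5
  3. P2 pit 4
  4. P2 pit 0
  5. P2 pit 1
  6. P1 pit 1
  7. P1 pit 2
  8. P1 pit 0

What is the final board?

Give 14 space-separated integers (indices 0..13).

Answer: 0 1 1 6 2 1 3 1 1 8 7 1 6 1

Derivation:
Move 1: P1 pit4 -> P1=[2,3,5,3,0,5](1) P2=[2,2,5,4,3,4](0)
Move 2: P1 pit5 -> P1=[2,3,5,3,0,0](2) P2=[3,3,6,5,3,4](0)
Move 3: P2 pit4 -> P1=[3,3,5,3,0,0](2) P2=[3,3,6,5,0,5](1)
Move 4: P2 pit0 -> P1=[3,3,5,3,0,0](2) P2=[0,4,7,6,0,5](1)
Move 5: P2 pit1 -> P1=[3,3,5,3,0,0](2) P2=[0,0,8,7,1,6](1)
Move 6: P1 pit1 -> P1=[3,0,6,4,1,0](2) P2=[0,0,8,7,1,6](1)
Move 7: P1 pit2 -> P1=[3,0,0,5,2,1](3) P2=[1,1,8,7,1,6](1)
Move 8: P1 pit0 -> P1=[0,1,1,6,2,1](3) P2=[1,1,8,7,1,6](1)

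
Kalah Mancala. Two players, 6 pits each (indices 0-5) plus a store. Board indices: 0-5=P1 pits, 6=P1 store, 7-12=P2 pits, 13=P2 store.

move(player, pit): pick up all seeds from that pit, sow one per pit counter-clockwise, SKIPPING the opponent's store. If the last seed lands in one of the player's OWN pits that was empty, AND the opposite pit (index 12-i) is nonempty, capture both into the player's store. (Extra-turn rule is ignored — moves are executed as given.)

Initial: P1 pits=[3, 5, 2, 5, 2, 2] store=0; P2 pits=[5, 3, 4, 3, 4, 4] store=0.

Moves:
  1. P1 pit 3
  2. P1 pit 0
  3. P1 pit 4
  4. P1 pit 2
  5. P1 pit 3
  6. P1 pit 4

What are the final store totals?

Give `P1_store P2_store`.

Move 1: P1 pit3 -> P1=[3,5,2,0,3,3](1) P2=[6,4,4,3,4,4](0)
Move 2: P1 pit0 -> P1=[0,6,3,0,3,3](6) P2=[6,4,0,3,4,4](0)
Move 3: P1 pit4 -> P1=[0,6,3,0,0,4](7) P2=[7,4,0,3,4,4](0)
Move 4: P1 pit2 -> P1=[0,6,0,1,1,5](7) P2=[7,4,0,3,4,4](0)
Move 5: P1 pit3 -> P1=[0,6,0,0,2,5](7) P2=[7,4,0,3,4,4](0)
Move 6: P1 pit4 -> P1=[0,6,0,0,0,6](8) P2=[7,4,0,3,4,4](0)

Answer: 8 0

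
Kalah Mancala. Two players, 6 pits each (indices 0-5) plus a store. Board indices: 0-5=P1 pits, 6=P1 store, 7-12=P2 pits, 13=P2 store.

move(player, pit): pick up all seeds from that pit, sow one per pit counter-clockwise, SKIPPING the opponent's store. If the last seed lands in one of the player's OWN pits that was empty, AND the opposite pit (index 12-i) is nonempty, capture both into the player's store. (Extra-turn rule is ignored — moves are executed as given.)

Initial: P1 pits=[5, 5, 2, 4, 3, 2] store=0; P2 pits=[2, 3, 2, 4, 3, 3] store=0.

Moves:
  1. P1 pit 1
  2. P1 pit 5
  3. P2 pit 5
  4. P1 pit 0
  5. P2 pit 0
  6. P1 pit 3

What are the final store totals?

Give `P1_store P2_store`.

Answer: 4 1

Derivation:
Move 1: P1 pit1 -> P1=[5,0,3,5,4,3](1) P2=[2,3,2,4,3,3](0)
Move 2: P1 pit5 -> P1=[5,0,3,5,4,0](2) P2=[3,4,2,4,3,3](0)
Move 3: P2 pit5 -> P1=[6,1,3,5,4,0](2) P2=[3,4,2,4,3,0](1)
Move 4: P1 pit0 -> P1=[0,2,4,6,5,1](3) P2=[3,4,2,4,3,0](1)
Move 5: P2 pit0 -> P1=[0,2,4,6,5,1](3) P2=[0,5,3,5,3,0](1)
Move 6: P1 pit3 -> P1=[0,2,4,0,6,2](4) P2=[1,6,4,5,3,0](1)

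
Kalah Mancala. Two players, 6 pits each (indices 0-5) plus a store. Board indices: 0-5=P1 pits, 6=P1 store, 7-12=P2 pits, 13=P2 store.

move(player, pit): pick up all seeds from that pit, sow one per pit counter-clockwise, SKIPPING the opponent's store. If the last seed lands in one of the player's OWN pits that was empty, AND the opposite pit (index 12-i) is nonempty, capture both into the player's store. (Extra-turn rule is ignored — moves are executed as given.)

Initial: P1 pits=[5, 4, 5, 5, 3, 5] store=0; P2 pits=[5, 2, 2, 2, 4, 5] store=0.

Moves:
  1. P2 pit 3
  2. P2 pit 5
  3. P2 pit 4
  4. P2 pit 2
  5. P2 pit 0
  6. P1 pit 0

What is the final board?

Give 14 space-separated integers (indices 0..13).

Move 1: P2 pit3 -> P1=[5,4,5,5,3,5](0) P2=[5,2,2,0,5,6](0)
Move 2: P2 pit5 -> P1=[6,5,6,6,4,5](0) P2=[5,2,2,0,5,0](1)
Move 3: P2 pit4 -> P1=[7,6,7,6,4,5](0) P2=[5,2,2,0,0,1](2)
Move 4: P2 pit2 -> P1=[7,0,7,6,4,5](0) P2=[5,2,0,1,0,1](9)
Move 5: P2 pit0 -> P1=[7,0,7,6,4,5](0) P2=[0,3,1,2,1,2](9)
Move 6: P1 pit0 -> P1=[0,1,8,7,5,6](1) P2=[1,3,1,2,1,2](9)

Answer: 0 1 8 7 5 6 1 1 3 1 2 1 2 9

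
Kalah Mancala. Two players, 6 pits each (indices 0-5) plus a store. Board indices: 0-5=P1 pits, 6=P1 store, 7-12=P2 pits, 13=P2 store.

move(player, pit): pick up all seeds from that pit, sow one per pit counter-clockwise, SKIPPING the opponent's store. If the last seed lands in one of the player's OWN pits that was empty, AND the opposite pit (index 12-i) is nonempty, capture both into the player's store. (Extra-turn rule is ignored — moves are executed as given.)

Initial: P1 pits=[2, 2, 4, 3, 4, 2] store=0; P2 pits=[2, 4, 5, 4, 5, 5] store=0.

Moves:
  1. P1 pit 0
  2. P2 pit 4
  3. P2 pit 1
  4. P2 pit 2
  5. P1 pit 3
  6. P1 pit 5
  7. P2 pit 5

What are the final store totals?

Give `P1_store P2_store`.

Answer: 2 3

Derivation:
Move 1: P1 pit0 -> P1=[0,3,5,3,4,2](0) P2=[2,4,5,4,5,5](0)
Move 2: P2 pit4 -> P1=[1,4,6,3,4,2](0) P2=[2,4,5,4,0,6](1)
Move 3: P2 pit1 -> P1=[1,4,6,3,4,2](0) P2=[2,0,6,5,1,7](1)
Move 4: P2 pit2 -> P1=[2,5,6,3,4,2](0) P2=[2,0,0,6,2,8](2)
Move 5: P1 pit3 -> P1=[2,5,6,0,5,3](1) P2=[2,0,0,6,2,8](2)
Move 6: P1 pit5 -> P1=[2,5,6,0,5,0](2) P2=[3,1,0,6,2,8](2)
Move 7: P2 pit5 -> P1=[3,6,7,1,6,1](2) P2=[4,1,0,6,2,0](3)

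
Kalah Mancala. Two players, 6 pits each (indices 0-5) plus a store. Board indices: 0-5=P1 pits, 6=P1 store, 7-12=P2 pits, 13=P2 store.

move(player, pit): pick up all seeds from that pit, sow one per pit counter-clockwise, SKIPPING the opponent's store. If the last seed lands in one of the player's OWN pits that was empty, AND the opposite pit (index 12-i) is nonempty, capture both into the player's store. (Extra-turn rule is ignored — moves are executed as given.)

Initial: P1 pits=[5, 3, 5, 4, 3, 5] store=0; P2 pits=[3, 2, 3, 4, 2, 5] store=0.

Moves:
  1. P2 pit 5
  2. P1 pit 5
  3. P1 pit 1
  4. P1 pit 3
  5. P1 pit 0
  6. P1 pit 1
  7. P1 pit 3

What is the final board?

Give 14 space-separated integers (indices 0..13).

Answer: 0 0 9 0 7 2 8 1 4 5 5 2 0 1

Derivation:
Move 1: P2 pit5 -> P1=[6,4,6,5,3,5](0) P2=[3,2,3,4,2,0](1)
Move 2: P1 pit5 -> P1=[6,4,6,5,3,0](1) P2=[4,3,4,5,2,0](1)
Move 3: P1 pit1 -> P1=[6,0,7,6,4,0](6) P2=[0,3,4,5,2,0](1)
Move 4: P1 pit3 -> P1=[6,0,7,0,5,1](7) P2=[1,4,5,5,2,0](1)
Move 5: P1 pit0 -> P1=[0,1,8,1,6,2](8) P2=[1,4,5,5,2,0](1)
Move 6: P1 pit1 -> P1=[0,0,9,1,6,2](8) P2=[1,4,5,5,2,0](1)
Move 7: P1 pit3 -> P1=[0,0,9,0,7,2](8) P2=[1,4,5,5,2,0](1)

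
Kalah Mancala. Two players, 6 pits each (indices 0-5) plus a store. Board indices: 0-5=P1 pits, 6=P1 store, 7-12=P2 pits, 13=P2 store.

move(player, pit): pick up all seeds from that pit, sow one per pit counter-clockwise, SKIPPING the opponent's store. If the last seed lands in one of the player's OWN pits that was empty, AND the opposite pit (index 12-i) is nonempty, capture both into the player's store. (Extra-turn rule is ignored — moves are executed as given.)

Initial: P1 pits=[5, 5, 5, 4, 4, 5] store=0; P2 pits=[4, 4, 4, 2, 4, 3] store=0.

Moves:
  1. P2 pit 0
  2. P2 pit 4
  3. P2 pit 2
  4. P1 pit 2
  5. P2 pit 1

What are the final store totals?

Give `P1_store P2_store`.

Answer: 1 3

Derivation:
Move 1: P2 pit0 -> P1=[5,5,5,4,4,5](0) P2=[0,5,5,3,5,3](0)
Move 2: P2 pit4 -> P1=[6,6,6,4,4,5](0) P2=[0,5,5,3,0,4](1)
Move 3: P2 pit2 -> P1=[7,6,6,4,4,5](0) P2=[0,5,0,4,1,5](2)
Move 4: P1 pit2 -> P1=[7,6,0,5,5,6](1) P2=[1,6,0,4,1,5](2)
Move 5: P2 pit1 -> P1=[8,6,0,5,5,6](1) P2=[1,0,1,5,2,6](3)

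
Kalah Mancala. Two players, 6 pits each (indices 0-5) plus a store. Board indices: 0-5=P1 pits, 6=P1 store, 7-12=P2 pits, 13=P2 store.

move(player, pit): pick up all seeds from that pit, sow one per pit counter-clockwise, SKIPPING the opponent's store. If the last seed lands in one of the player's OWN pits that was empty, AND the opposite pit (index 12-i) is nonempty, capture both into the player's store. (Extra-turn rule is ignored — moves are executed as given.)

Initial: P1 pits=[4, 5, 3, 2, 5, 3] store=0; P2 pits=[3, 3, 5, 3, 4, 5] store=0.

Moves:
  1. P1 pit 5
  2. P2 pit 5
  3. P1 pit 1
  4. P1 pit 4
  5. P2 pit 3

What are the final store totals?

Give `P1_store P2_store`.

Answer: 3 2

Derivation:
Move 1: P1 pit5 -> P1=[4,5,3,2,5,0](1) P2=[4,4,5,3,4,5](0)
Move 2: P2 pit5 -> P1=[5,6,4,3,5,0](1) P2=[4,4,5,3,4,0](1)
Move 3: P1 pit1 -> P1=[5,0,5,4,6,1](2) P2=[5,4,5,3,4,0](1)
Move 4: P1 pit4 -> P1=[5,0,5,4,0,2](3) P2=[6,5,6,4,4,0](1)
Move 5: P2 pit3 -> P1=[6,0,5,4,0,2](3) P2=[6,5,6,0,5,1](2)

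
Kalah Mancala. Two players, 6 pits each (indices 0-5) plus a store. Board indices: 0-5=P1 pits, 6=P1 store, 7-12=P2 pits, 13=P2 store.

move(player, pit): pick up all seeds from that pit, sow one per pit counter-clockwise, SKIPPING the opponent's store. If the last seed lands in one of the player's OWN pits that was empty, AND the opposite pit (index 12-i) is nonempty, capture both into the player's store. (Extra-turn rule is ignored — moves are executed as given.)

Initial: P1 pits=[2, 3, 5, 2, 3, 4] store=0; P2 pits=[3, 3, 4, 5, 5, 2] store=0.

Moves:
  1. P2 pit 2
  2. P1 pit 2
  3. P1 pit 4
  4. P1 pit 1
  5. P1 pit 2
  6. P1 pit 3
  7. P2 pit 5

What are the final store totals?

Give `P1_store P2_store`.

Answer: 8 2

Derivation:
Move 1: P2 pit2 -> P1=[2,3,5,2,3,4](0) P2=[3,3,0,6,6,3](1)
Move 2: P1 pit2 -> P1=[2,3,0,3,4,5](1) P2=[4,3,0,6,6,3](1)
Move 3: P1 pit4 -> P1=[2,3,0,3,0,6](2) P2=[5,4,0,6,6,3](1)
Move 4: P1 pit1 -> P1=[2,0,1,4,0,6](7) P2=[5,0,0,6,6,3](1)
Move 5: P1 pit2 -> P1=[2,0,0,5,0,6](7) P2=[5,0,0,6,6,3](1)
Move 6: P1 pit3 -> P1=[2,0,0,0,1,7](8) P2=[6,1,0,6,6,3](1)
Move 7: P2 pit5 -> P1=[3,1,0,0,1,7](8) P2=[6,1,0,6,6,0](2)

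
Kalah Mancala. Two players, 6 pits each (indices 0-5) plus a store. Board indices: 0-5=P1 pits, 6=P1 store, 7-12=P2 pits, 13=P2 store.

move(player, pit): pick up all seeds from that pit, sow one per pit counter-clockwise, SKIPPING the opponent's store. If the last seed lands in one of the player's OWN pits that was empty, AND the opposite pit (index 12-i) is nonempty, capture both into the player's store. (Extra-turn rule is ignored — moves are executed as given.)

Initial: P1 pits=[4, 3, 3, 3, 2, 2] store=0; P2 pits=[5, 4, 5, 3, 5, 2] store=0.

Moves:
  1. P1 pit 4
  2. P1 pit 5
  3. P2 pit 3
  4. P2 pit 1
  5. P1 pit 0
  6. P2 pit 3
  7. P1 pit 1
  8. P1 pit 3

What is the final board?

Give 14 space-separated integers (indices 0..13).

Move 1: P1 pit4 -> P1=[4,3,3,3,0,3](1) P2=[5,4,5,3,5,2](0)
Move 2: P1 pit5 -> P1=[4,3,3,3,0,0](2) P2=[6,5,5,3,5,2](0)
Move 3: P2 pit3 -> P1=[4,3,3,3,0,0](2) P2=[6,5,5,0,6,3](1)
Move 4: P2 pit1 -> P1=[4,3,3,3,0,0](2) P2=[6,0,6,1,7,4](2)
Move 5: P1 pit0 -> P1=[0,4,4,4,1,0](2) P2=[6,0,6,1,7,4](2)
Move 6: P2 pit3 -> P1=[0,4,4,4,1,0](2) P2=[6,0,6,0,8,4](2)
Move 7: P1 pit1 -> P1=[0,0,5,5,2,0](9) P2=[0,0,6,0,8,4](2)
Move 8: P1 pit3 -> P1=[0,0,5,0,3,1](10) P2=[1,1,6,0,8,4](2)

Answer: 0 0 5 0 3 1 10 1 1 6 0 8 4 2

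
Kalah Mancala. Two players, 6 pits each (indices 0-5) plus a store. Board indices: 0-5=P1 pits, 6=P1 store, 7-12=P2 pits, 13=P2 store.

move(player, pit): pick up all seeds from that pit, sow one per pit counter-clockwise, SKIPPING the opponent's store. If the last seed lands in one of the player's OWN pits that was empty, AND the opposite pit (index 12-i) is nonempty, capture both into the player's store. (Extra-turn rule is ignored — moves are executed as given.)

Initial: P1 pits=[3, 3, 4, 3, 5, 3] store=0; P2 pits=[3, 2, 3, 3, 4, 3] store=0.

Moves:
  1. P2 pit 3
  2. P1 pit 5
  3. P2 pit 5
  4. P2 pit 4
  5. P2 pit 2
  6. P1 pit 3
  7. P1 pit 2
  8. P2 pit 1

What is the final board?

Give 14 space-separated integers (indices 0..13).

Answer: 5 5 0 1 7 2 3 5 0 1 2 2 3 3

Derivation:
Move 1: P2 pit3 -> P1=[3,3,4,3,5,3](0) P2=[3,2,3,0,5,4](1)
Move 2: P1 pit5 -> P1=[3,3,4,3,5,0](1) P2=[4,3,3,0,5,4](1)
Move 3: P2 pit5 -> P1=[4,4,5,3,5,0](1) P2=[4,3,3,0,5,0](2)
Move 4: P2 pit4 -> P1=[5,5,6,3,5,0](1) P2=[4,3,3,0,0,1](3)
Move 5: P2 pit2 -> P1=[5,5,6,3,5,0](1) P2=[4,3,0,1,1,2](3)
Move 6: P1 pit3 -> P1=[5,5,6,0,6,1](2) P2=[4,3,0,1,1,2](3)
Move 7: P1 pit2 -> P1=[5,5,0,1,7,2](3) P2=[5,4,0,1,1,2](3)
Move 8: P2 pit1 -> P1=[5,5,0,1,7,2](3) P2=[5,0,1,2,2,3](3)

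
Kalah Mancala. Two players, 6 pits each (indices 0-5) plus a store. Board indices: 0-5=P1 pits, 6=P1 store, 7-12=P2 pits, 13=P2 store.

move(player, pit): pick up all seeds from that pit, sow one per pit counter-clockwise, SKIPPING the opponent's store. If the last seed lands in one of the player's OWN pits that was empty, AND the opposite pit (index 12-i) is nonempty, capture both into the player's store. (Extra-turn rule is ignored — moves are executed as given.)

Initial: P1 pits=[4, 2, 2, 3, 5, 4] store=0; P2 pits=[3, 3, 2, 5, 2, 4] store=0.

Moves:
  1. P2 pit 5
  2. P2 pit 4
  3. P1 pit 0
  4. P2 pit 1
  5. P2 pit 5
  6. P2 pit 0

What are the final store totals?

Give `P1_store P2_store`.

Answer: 0 8

Derivation:
Move 1: P2 pit5 -> P1=[5,3,3,3,5,4](0) P2=[3,3,2,5,2,0](1)
Move 2: P2 pit4 -> P1=[5,3,3,3,5,4](0) P2=[3,3,2,5,0,1](2)
Move 3: P1 pit0 -> P1=[0,4,4,4,6,5](0) P2=[3,3,2,5,0,1](2)
Move 4: P2 pit1 -> P1=[0,0,4,4,6,5](0) P2=[3,0,3,6,0,1](7)
Move 5: P2 pit5 -> P1=[0,0,4,4,6,5](0) P2=[3,0,3,6,0,0](8)
Move 6: P2 pit0 -> P1=[0,0,4,4,6,5](0) P2=[0,1,4,7,0,0](8)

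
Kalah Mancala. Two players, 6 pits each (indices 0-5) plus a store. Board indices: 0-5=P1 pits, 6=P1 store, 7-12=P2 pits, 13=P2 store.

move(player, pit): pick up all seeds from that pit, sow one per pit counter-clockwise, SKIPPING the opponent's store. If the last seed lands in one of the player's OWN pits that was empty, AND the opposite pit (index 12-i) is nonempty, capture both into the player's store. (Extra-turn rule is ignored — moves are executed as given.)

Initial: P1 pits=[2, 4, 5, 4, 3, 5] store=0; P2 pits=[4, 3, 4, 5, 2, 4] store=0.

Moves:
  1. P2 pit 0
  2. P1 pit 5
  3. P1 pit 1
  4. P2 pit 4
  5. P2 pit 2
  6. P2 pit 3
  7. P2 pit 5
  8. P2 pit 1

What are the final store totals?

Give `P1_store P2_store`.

Answer: 3 5

Derivation:
Move 1: P2 pit0 -> P1=[2,4,5,4,3,5](0) P2=[0,4,5,6,3,4](0)
Move 2: P1 pit5 -> P1=[2,4,5,4,3,0](1) P2=[1,5,6,7,3,4](0)
Move 3: P1 pit1 -> P1=[2,0,6,5,4,0](3) P2=[0,5,6,7,3,4](0)
Move 4: P2 pit4 -> P1=[3,0,6,5,4,0](3) P2=[0,5,6,7,0,5](1)
Move 5: P2 pit2 -> P1=[4,1,6,5,4,0](3) P2=[0,5,0,8,1,6](2)
Move 6: P2 pit3 -> P1=[5,2,7,6,5,0](3) P2=[0,5,0,0,2,7](3)
Move 7: P2 pit5 -> P1=[6,3,8,7,6,1](3) P2=[0,5,0,0,2,0](4)
Move 8: P2 pit1 -> P1=[6,3,8,7,6,1](3) P2=[0,0,1,1,3,1](5)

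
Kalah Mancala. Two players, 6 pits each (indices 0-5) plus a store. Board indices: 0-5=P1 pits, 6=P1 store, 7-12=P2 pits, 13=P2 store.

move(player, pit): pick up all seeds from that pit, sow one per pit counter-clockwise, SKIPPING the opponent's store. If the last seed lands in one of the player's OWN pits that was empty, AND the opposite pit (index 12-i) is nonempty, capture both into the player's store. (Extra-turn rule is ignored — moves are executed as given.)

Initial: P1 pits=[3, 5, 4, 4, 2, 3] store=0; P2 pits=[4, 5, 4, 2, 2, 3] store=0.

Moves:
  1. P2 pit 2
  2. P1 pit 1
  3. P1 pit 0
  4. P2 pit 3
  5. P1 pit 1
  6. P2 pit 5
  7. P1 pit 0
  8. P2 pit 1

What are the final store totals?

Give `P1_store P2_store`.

Move 1: P2 pit2 -> P1=[3,5,4,4,2,3](0) P2=[4,5,0,3,3,4](1)
Move 2: P1 pit1 -> P1=[3,0,5,5,3,4](1) P2=[4,5,0,3,3,4](1)
Move 3: P1 pit0 -> P1=[0,1,6,6,3,4](1) P2=[4,5,0,3,3,4](1)
Move 4: P2 pit3 -> P1=[0,1,6,6,3,4](1) P2=[4,5,0,0,4,5](2)
Move 5: P1 pit1 -> P1=[0,0,7,6,3,4](1) P2=[4,5,0,0,4,5](2)
Move 6: P2 pit5 -> P1=[1,1,8,7,3,4](1) P2=[4,5,0,0,4,0](3)
Move 7: P1 pit0 -> P1=[0,2,8,7,3,4](1) P2=[4,5,0,0,4,0](3)
Move 8: P2 pit1 -> P1=[0,2,8,7,3,4](1) P2=[4,0,1,1,5,1](4)

Answer: 1 4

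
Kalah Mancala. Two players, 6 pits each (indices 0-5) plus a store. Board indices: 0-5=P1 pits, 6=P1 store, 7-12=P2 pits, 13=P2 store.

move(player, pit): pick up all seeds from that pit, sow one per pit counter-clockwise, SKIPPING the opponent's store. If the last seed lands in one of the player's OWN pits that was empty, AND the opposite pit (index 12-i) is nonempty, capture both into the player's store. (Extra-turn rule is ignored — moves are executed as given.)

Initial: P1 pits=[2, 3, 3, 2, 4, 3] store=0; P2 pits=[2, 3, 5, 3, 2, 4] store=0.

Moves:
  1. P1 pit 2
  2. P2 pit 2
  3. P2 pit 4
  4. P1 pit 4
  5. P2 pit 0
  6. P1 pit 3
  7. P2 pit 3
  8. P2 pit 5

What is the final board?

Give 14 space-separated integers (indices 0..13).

Answer: 6 5 1 1 2 7 2 0 5 2 0 1 0 4

Derivation:
Move 1: P1 pit2 -> P1=[2,3,0,3,5,4](0) P2=[2,3,5,3,2,4](0)
Move 2: P2 pit2 -> P1=[3,3,0,3,5,4](0) P2=[2,3,0,4,3,5](1)
Move 3: P2 pit4 -> P1=[4,3,0,3,5,4](0) P2=[2,3,0,4,0,6](2)
Move 4: P1 pit4 -> P1=[4,3,0,3,0,5](1) P2=[3,4,1,4,0,6](2)
Move 5: P2 pit0 -> P1=[4,3,0,3,0,5](1) P2=[0,5,2,5,0,6](2)
Move 6: P1 pit3 -> P1=[4,3,0,0,1,6](2) P2=[0,5,2,5,0,6](2)
Move 7: P2 pit3 -> P1=[5,4,0,0,1,6](2) P2=[0,5,2,0,1,7](3)
Move 8: P2 pit5 -> P1=[6,5,1,1,2,7](2) P2=[0,5,2,0,1,0](4)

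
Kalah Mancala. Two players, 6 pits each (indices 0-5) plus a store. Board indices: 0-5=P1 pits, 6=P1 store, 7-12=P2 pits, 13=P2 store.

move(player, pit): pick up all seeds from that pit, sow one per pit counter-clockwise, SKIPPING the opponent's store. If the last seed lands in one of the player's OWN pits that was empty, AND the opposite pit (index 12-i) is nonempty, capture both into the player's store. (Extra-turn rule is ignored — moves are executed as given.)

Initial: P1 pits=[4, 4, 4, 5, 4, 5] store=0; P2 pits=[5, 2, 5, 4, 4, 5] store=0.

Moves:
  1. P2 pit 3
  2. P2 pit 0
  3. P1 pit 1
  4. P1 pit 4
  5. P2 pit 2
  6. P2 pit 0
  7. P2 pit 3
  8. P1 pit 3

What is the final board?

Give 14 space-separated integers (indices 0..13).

Answer: 6 1 6 0 1 8 2 1 6 1 0 8 9 2

Derivation:
Move 1: P2 pit3 -> P1=[5,4,4,5,4,5](0) P2=[5,2,5,0,5,6](1)
Move 2: P2 pit0 -> P1=[5,4,4,5,4,5](0) P2=[0,3,6,1,6,7](1)
Move 3: P1 pit1 -> P1=[5,0,5,6,5,6](0) P2=[0,3,6,1,6,7](1)
Move 4: P1 pit4 -> P1=[5,0,5,6,0,7](1) P2=[1,4,7,1,6,7](1)
Move 5: P2 pit2 -> P1=[6,1,6,6,0,7](1) P2=[1,4,0,2,7,8](2)
Move 6: P2 pit0 -> P1=[6,1,6,6,0,7](1) P2=[0,5,0,2,7,8](2)
Move 7: P2 pit3 -> P1=[6,1,6,6,0,7](1) P2=[0,5,0,0,8,9](2)
Move 8: P1 pit3 -> P1=[6,1,6,0,1,8](2) P2=[1,6,1,0,8,9](2)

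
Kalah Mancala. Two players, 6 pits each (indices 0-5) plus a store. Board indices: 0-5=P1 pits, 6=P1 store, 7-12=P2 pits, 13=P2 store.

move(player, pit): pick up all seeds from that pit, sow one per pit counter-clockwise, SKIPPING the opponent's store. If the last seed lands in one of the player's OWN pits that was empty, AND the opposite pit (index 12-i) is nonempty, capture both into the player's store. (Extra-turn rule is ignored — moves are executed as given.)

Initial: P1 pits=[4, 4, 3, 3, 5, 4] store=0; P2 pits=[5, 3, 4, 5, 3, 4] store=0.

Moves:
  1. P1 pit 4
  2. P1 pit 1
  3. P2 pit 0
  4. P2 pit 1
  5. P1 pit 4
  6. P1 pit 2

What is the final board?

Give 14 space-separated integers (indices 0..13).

Answer: 4 0 0 5 1 8 2 0 0 7 7 5 6 2

Derivation:
Move 1: P1 pit4 -> P1=[4,4,3,3,0,5](1) P2=[6,4,5,5,3,4](0)
Move 2: P1 pit1 -> P1=[4,0,4,4,1,6](1) P2=[6,4,5,5,3,4](0)
Move 3: P2 pit0 -> P1=[4,0,4,4,1,6](1) P2=[0,5,6,6,4,5](1)
Move 4: P2 pit1 -> P1=[4,0,4,4,1,6](1) P2=[0,0,7,7,5,6](2)
Move 5: P1 pit4 -> P1=[4,0,4,4,0,7](1) P2=[0,0,7,7,5,6](2)
Move 6: P1 pit2 -> P1=[4,0,0,5,1,8](2) P2=[0,0,7,7,5,6](2)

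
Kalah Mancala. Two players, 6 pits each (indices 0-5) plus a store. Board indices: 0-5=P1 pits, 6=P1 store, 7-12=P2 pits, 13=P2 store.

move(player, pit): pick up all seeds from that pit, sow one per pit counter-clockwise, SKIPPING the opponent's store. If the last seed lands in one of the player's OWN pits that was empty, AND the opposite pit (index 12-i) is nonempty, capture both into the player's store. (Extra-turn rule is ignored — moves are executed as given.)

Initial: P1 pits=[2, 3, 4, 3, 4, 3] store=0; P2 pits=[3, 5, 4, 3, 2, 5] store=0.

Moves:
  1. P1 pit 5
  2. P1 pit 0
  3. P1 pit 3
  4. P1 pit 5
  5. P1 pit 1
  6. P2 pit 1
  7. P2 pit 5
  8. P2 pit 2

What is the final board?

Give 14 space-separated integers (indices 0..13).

Move 1: P1 pit5 -> P1=[2,3,4,3,4,0](1) P2=[4,6,4,3,2,5](0)
Move 2: P1 pit0 -> P1=[0,4,5,3,4,0](1) P2=[4,6,4,3,2,5](0)
Move 3: P1 pit3 -> P1=[0,4,5,0,5,1](2) P2=[4,6,4,3,2,5](0)
Move 4: P1 pit5 -> P1=[0,4,5,0,5,0](3) P2=[4,6,4,3,2,5](0)
Move 5: P1 pit1 -> P1=[0,0,6,1,6,0](8) P2=[0,6,4,3,2,5](0)
Move 6: P2 pit1 -> P1=[1,0,6,1,6,0](8) P2=[0,0,5,4,3,6](1)
Move 7: P2 pit5 -> P1=[2,1,7,2,7,0](8) P2=[0,0,5,4,3,0](2)
Move 8: P2 pit2 -> P1=[3,1,7,2,7,0](8) P2=[0,0,0,5,4,1](3)

Answer: 3 1 7 2 7 0 8 0 0 0 5 4 1 3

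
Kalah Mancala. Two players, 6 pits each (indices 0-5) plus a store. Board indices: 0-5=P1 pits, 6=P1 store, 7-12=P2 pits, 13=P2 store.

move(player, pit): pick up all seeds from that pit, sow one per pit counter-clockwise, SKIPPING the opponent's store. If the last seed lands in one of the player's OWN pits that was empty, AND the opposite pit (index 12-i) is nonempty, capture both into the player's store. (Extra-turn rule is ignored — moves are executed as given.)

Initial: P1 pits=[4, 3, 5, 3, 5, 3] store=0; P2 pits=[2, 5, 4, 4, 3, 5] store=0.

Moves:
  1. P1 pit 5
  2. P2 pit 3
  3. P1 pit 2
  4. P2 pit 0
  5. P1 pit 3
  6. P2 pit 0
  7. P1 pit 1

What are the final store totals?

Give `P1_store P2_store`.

Move 1: P1 pit5 -> P1=[4,3,5,3,5,0](1) P2=[3,6,4,4,3,5](0)
Move 2: P2 pit3 -> P1=[5,3,5,3,5,0](1) P2=[3,6,4,0,4,6](1)
Move 3: P1 pit2 -> P1=[5,3,0,4,6,1](2) P2=[4,6,4,0,4,6](1)
Move 4: P2 pit0 -> P1=[5,3,0,4,6,1](2) P2=[0,7,5,1,5,6](1)
Move 5: P1 pit3 -> P1=[5,3,0,0,7,2](3) P2=[1,7,5,1,5,6](1)
Move 6: P2 pit0 -> P1=[5,3,0,0,7,2](3) P2=[0,8,5,1,5,6](1)
Move 7: P1 pit1 -> P1=[5,0,1,1,8,2](3) P2=[0,8,5,1,5,6](1)

Answer: 3 1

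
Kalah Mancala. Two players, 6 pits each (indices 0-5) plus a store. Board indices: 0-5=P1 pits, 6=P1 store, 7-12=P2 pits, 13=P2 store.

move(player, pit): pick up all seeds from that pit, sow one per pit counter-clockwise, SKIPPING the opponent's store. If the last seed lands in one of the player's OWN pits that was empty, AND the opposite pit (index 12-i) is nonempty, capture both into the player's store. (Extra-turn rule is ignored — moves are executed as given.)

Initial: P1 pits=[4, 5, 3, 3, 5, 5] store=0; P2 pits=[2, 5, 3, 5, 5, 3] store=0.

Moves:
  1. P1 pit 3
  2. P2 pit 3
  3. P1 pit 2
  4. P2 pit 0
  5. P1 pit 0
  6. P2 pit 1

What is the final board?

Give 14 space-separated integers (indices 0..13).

Move 1: P1 pit3 -> P1=[4,5,3,0,6,6](1) P2=[2,5,3,5,5,3](0)
Move 2: P2 pit3 -> P1=[5,6,3,0,6,6](1) P2=[2,5,3,0,6,4](1)
Move 3: P1 pit2 -> P1=[5,6,0,1,7,7](1) P2=[2,5,3,0,6,4](1)
Move 4: P2 pit0 -> P1=[5,6,0,1,7,7](1) P2=[0,6,4,0,6,4](1)
Move 5: P1 pit0 -> P1=[0,7,1,2,8,8](1) P2=[0,6,4,0,6,4](1)
Move 6: P2 pit1 -> P1=[1,7,1,2,8,8](1) P2=[0,0,5,1,7,5](2)

Answer: 1 7 1 2 8 8 1 0 0 5 1 7 5 2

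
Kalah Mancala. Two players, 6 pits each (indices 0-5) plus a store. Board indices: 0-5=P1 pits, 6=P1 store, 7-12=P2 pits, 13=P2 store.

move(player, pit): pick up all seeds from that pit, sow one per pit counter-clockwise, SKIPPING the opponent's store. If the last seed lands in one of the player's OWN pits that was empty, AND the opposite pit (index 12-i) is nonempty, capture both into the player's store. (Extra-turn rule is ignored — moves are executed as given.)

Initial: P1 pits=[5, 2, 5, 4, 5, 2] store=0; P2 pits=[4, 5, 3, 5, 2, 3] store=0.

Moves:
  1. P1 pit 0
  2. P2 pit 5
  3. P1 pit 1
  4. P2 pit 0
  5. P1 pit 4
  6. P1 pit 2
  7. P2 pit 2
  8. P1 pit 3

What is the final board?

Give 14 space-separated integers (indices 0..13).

Move 1: P1 pit0 -> P1=[0,3,6,5,6,3](0) P2=[4,5,3,5,2,3](0)
Move 2: P2 pit5 -> P1=[1,4,6,5,6,3](0) P2=[4,5,3,5,2,0](1)
Move 3: P1 pit1 -> P1=[1,0,7,6,7,4](0) P2=[4,5,3,5,2,0](1)
Move 4: P2 pit0 -> P1=[1,0,7,6,7,4](0) P2=[0,6,4,6,3,0](1)
Move 5: P1 pit4 -> P1=[1,0,7,6,0,5](1) P2=[1,7,5,7,4,0](1)
Move 6: P1 pit2 -> P1=[1,0,0,7,1,6](2) P2=[2,8,6,7,4,0](1)
Move 7: P2 pit2 -> P1=[2,1,0,7,1,6](2) P2=[2,8,0,8,5,1](2)
Move 8: P1 pit3 -> P1=[2,1,0,0,2,7](3) P2=[3,9,1,9,5,1](2)

Answer: 2 1 0 0 2 7 3 3 9 1 9 5 1 2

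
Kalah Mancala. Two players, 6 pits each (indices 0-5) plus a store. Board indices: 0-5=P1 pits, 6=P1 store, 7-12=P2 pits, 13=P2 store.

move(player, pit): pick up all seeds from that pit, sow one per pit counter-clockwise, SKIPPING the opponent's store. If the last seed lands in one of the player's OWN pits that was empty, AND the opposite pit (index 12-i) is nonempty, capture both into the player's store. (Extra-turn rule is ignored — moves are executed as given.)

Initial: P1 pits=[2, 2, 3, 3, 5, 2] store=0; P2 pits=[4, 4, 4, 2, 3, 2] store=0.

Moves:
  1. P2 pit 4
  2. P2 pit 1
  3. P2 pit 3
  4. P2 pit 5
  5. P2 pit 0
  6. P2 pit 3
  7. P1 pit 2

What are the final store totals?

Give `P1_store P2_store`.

Answer: 1 3

Derivation:
Move 1: P2 pit4 -> P1=[3,2,3,3,5,2](0) P2=[4,4,4,2,0,3](1)
Move 2: P2 pit1 -> P1=[3,2,3,3,5,2](0) P2=[4,0,5,3,1,4](1)
Move 3: P2 pit3 -> P1=[3,2,3,3,5,2](0) P2=[4,0,5,0,2,5](2)
Move 4: P2 pit5 -> P1=[4,3,4,4,5,2](0) P2=[4,0,5,0,2,0](3)
Move 5: P2 pit0 -> P1=[4,3,4,4,5,2](0) P2=[0,1,6,1,3,0](3)
Move 6: P2 pit3 -> P1=[4,3,4,4,5,2](0) P2=[0,1,6,0,4,0](3)
Move 7: P1 pit2 -> P1=[4,3,0,5,6,3](1) P2=[0,1,6,0,4,0](3)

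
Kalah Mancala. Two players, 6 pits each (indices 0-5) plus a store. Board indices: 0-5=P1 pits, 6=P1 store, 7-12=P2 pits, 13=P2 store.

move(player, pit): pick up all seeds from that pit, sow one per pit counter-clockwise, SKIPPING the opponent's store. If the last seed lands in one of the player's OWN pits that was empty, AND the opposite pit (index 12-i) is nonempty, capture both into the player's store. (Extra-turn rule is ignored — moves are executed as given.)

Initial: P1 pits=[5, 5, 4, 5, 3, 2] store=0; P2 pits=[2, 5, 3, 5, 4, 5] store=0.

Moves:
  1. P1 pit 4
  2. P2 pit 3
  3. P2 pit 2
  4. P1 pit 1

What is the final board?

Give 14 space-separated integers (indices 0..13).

Move 1: P1 pit4 -> P1=[5,5,4,5,0,3](1) P2=[3,5,3,5,4,5](0)
Move 2: P2 pit3 -> P1=[6,6,4,5,0,3](1) P2=[3,5,3,0,5,6](1)
Move 3: P2 pit2 -> P1=[6,6,4,5,0,3](1) P2=[3,5,0,1,6,7](1)
Move 4: P1 pit1 -> P1=[6,0,5,6,1,4](2) P2=[4,5,0,1,6,7](1)

Answer: 6 0 5 6 1 4 2 4 5 0 1 6 7 1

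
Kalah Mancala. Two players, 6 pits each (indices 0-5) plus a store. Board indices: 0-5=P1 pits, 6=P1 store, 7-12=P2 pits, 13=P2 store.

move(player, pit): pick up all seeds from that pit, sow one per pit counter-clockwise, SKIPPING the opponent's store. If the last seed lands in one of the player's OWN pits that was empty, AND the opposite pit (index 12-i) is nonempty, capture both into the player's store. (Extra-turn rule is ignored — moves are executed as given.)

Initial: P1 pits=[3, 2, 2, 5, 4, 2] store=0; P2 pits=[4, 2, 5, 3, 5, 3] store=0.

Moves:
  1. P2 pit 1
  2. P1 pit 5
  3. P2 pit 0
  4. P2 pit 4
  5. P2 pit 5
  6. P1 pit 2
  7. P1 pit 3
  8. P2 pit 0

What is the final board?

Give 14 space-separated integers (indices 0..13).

Answer: 5 4 0 0 6 2 3 0 3 8 6 1 0 2

Derivation:
Move 1: P2 pit1 -> P1=[3,2,2,5,4,2](0) P2=[4,0,6,4,5,3](0)
Move 2: P1 pit5 -> P1=[3,2,2,5,4,0](1) P2=[5,0,6,4,5,3](0)
Move 3: P2 pit0 -> P1=[3,2,2,5,4,0](1) P2=[0,1,7,5,6,4](0)
Move 4: P2 pit4 -> P1=[4,3,3,6,4,0](1) P2=[0,1,7,5,0,5](1)
Move 5: P2 pit5 -> P1=[5,4,4,7,4,0](1) P2=[0,1,7,5,0,0](2)
Move 6: P1 pit2 -> P1=[5,4,0,8,5,1](2) P2=[0,1,7,5,0,0](2)
Move 7: P1 pit3 -> P1=[5,4,0,0,6,2](3) P2=[1,2,8,6,1,0](2)
Move 8: P2 pit0 -> P1=[5,4,0,0,6,2](3) P2=[0,3,8,6,1,0](2)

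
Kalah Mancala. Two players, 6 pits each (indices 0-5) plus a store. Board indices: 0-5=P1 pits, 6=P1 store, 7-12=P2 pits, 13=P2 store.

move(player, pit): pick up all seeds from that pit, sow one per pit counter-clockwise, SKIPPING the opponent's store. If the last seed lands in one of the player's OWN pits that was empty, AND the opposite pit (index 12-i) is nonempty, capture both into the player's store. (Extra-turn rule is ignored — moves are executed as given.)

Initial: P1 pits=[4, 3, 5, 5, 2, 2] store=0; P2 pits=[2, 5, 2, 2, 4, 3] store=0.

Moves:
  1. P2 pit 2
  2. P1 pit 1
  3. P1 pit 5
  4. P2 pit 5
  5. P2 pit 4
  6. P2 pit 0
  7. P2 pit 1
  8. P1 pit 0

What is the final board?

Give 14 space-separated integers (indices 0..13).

Answer: 0 3 8 7 4 1 2 1 0 2 5 1 2 3

Derivation:
Move 1: P2 pit2 -> P1=[4,3,5,5,2,2](0) P2=[2,5,0,3,5,3](0)
Move 2: P1 pit1 -> P1=[4,0,6,6,3,2](0) P2=[2,5,0,3,5,3](0)
Move 3: P1 pit5 -> P1=[4,0,6,6,3,0](1) P2=[3,5,0,3,5,3](0)
Move 4: P2 pit5 -> P1=[5,1,6,6,3,0](1) P2=[3,5,0,3,5,0](1)
Move 5: P2 pit4 -> P1=[6,2,7,6,3,0](1) P2=[3,5,0,3,0,1](2)
Move 6: P2 pit0 -> P1=[6,2,7,6,3,0](1) P2=[0,6,1,4,0,1](2)
Move 7: P2 pit1 -> P1=[7,2,7,6,3,0](1) P2=[0,0,2,5,1,2](3)
Move 8: P1 pit0 -> P1=[0,3,8,7,4,1](2) P2=[1,0,2,5,1,2](3)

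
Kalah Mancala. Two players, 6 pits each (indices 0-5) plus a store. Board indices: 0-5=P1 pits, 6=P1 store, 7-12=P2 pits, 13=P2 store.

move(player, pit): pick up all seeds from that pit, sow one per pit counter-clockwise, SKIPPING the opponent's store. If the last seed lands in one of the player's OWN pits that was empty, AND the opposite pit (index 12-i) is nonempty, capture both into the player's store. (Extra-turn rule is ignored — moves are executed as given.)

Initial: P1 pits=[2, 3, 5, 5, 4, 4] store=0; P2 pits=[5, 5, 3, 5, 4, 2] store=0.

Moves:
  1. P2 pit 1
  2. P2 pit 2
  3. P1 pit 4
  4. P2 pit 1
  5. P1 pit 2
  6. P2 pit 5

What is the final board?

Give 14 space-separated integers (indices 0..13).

Answer: 3 4 1 1 1 6 2 7 0 0 7 6 0 9

Derivation:
Move 1: P2 pit1 -> P1=[2,3,5,5,4,4](0) P2=[5,0,4,6,5,3](1)
Move 2: P2 pit2 -> P1=[2,3,5,5,4,4](0) P2=[5,0,0,7,6,4](2)
Move 3: P1 pit4 -> P1=[2,3,5,5,0,5](1) P2=[6,1,0,7,6,4](2)
Move 4: P2 pit1 -> P1=[2,3,5,0,0,5](1) P2=[6,0,0,7,6,4](8)
Move 5: P1 pit2 -> P1=[2,3,0,1,1,6](2) P2=[7,0,0,7,6,4](8)
Move 6: P2 pit5 -> P1=[3,4,1,1,1,6](2) P2=[7,0,0,7,6,0](9)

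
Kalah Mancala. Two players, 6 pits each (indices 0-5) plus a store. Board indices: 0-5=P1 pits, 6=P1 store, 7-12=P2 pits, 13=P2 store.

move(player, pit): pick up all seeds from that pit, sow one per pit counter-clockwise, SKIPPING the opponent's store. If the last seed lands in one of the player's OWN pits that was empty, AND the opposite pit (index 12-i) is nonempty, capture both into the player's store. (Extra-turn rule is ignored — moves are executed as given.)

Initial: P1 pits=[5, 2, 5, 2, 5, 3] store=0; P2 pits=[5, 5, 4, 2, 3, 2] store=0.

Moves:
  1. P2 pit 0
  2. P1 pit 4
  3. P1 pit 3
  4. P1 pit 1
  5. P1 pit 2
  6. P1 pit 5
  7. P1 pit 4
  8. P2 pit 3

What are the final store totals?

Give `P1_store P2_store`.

Move 1: P2 pit0 -> P1=[5,2,5,2,5,3](0) P2=[0,6,5,3,4,3](0)
Move 2: P1 pit4 -> P1=[5,2,5,2,0,4](1) P2=[1,7,6,3,4,3](0)
Move 3: P1 pit3 -> P1=[5,2,5,0,1,5](1) P2=[1,7,6,3,4,3](0)
Move 4: P1 pit1 -> P1=[5,0,6,0,1,5](8) P2=[1,7,0,3,4,3](0)
Move 5: P1 pit2 -> P1=[5,0,0,1,2,6](9) P2=[2,8,0,3,4,3](0)
Move 6: P1 pit5 -> P1=[5,0,0,1,2,0](10) P2=[3,9,1,4,5,3](0)
Move 7: P1 pit4 -> P1=[5,0,0,1,0,1](11) P2=[3,9,1,4,5,3](0)
Move 8: P2 pit3 -> P1=[6,0,0,1,0,1](11) P2=[3,9,1,0,6,4](1)

Answer: 11 1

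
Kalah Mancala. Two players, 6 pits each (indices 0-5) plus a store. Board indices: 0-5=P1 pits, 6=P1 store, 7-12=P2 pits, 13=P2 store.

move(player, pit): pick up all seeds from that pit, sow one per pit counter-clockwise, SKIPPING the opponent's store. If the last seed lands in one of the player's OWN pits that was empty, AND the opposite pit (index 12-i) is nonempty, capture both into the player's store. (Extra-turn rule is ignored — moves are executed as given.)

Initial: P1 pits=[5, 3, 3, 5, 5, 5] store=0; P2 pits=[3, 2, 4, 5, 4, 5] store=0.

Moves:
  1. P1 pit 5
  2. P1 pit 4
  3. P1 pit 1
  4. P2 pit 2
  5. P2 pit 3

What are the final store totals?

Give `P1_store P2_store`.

Move 1: P1 pit5 -> P1=[5,3,3,5,5,0](1) P2=[4,3,5,6,4,5](0)
Move 2: P1 pit4 -> P1=[5,3,3,5,0,1](2) P2=[5,4,6,6,4,5](0)
Move 3: P1 pit1 -> P1=[5,0,4,6,0,1](7) P2=[5,0,6,6,4,5](0)
Move 4: P2 pit2 -> P1=[6,1,4,6,0,1](7) P2=[5,0,0,7,5,6](1)
Move 5: P2 pit3 -> P1=[7,2,5,7,0,1](7) P2=[5,0,0,0,6,7](2)

Answer: 7 2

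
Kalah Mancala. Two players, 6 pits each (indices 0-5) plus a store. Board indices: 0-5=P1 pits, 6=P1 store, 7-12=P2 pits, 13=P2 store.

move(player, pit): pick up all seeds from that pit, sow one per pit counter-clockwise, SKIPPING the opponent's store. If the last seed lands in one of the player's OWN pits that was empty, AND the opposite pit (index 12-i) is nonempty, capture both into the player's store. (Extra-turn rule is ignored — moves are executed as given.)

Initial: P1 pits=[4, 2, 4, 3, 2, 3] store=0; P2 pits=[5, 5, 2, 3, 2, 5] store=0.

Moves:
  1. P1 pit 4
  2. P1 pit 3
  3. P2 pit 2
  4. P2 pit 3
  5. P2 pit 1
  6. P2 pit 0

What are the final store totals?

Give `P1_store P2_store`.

Move 1: P1 pit4 -> P1=[4,2,4,3,0,4](1) P2=[5,5,2,3,2,5](0)
Move 2: P1 pit3 -> P1=[4,2,4,0,1,5](2) P2=[5,5,2,3,2,5](0)
Move 3: P2 pit2 -> P1=[4,2,4,0,1,5](2) P2=[5,5,0,4,3,5](0)
Move 4: P2 pit3 -> P1=[5,2,4,0,1,5](2) P2=[5,5,0,0,4,6](1)
Move 5: P2 pit1 -> P1=[5,2,4,0,1,5](2) P2=[5,0,1,1,5,7](2)
Move 6: P2 pit0 -> P1=[5,2,4,0,1,5](2) P2=[0,1,2,2,6,8](2)

Answer: 2 2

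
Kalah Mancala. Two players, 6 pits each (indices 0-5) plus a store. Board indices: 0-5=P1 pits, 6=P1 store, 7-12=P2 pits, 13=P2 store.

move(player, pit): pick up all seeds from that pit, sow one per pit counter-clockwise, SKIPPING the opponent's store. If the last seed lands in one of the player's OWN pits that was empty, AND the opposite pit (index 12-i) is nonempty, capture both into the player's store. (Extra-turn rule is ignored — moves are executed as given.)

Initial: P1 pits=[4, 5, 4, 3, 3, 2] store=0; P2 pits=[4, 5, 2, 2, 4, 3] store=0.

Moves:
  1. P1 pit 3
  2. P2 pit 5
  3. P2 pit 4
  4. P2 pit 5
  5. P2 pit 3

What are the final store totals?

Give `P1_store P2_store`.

Answer: 1 10

Derivation:
Move 1: P1 pit3 -> P1=[4,5,4,0,4,3](1) P2=[4,5,2,2,4,3](0)
Move 2: P2 pit5 -> P1=[5,6,4,0,4,3](1) P2=[4,5,2,2,4,0](1)
Move 3: P2 pit4 -> P1=[6,7,4,0,4,3](1) P2=[4,5,2,2,0,1](2)
Move 4: P2 pit5 -> P1=[6,7,4,0,4,3](1) P2=[4,5,2,2,0,0](3)
Move 5: P2 pit3 -> P1=[0,7,4,0,4,3](1) P2=[4,5,2,0,1,0](10)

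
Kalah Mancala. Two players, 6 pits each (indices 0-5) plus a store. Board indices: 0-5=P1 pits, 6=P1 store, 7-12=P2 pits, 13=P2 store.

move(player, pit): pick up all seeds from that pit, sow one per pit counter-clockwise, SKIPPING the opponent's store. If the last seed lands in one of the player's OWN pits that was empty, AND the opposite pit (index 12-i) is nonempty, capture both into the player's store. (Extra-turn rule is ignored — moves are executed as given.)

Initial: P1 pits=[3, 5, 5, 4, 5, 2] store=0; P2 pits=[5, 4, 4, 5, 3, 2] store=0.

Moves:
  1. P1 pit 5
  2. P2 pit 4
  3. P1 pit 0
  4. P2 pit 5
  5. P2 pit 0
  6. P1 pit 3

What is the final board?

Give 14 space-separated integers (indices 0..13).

Answer: 1 7 6 0 7 1 2 1 6 5 6 1 1 3

Derivation:
Move 1: P1 pit5 -> P1=[3,5,5,4,5,0](1) P2=[6,4,4,5,3,2](0)
Move 2: P2 pit4 -> P1=[4,5,5,4,5,0](1) P2=[6,4,4,5,0,3](1)
Move 3: P1 pit0 -> P1=[0,6,6,5,6,0](1) P2=[6,4,4,5,0,3](1)
Move 4: P2 pit5 -> P1=[1,7,6,5,6,0](1) P2=[6,4,4,5,0,0](2)
Move 5: P2 pit0 -> P1=[1,7,6,5,6,0](1) P2=[0,5,5,6,1,1](3)
Move 6: P1 pit3 -> P1=[1,7,6,0,7,1](2) P2=[1,6,5,6,1,1](3)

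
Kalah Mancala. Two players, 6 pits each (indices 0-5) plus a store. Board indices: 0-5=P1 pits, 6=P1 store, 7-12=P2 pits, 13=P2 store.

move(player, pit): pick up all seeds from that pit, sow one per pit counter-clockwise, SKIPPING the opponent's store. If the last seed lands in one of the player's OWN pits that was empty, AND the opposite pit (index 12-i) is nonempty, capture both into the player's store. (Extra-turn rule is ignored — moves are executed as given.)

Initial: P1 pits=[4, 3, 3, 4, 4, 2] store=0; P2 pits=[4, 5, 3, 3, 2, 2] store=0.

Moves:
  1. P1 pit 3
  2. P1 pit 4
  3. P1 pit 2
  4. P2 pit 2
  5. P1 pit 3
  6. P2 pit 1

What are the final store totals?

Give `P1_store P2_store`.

Answer: 2 2

Derivation:
Move 1: P1 pit3 -> P1=[4,3,3,0,5,3](1) P2=[5,5,3,3,2,2](0)
Move 2: P1 pit4 -> P1=[4,3,3,0,0,4](2) P2=[6,6,4,3,2,2](0)
Move 3: P1 pit2 -> P1=[4,3,0,1,1,5](2) P2=[6,6,4,3,2,2](0)
Move 4: P2 pit2 -> P1=[4,3,0,1,1,5](2) P2=[6,6,0,4,3,3](1)
Move 5: P1 pit3 -> P1=[4,3,0,0,2,5](2) P2=[6,6,0,4,3,3](1)
Move 6: P2 pit1 -> P1=[5,3,0,0,2,5](2) P2=[6,0,1,5,4,4](2)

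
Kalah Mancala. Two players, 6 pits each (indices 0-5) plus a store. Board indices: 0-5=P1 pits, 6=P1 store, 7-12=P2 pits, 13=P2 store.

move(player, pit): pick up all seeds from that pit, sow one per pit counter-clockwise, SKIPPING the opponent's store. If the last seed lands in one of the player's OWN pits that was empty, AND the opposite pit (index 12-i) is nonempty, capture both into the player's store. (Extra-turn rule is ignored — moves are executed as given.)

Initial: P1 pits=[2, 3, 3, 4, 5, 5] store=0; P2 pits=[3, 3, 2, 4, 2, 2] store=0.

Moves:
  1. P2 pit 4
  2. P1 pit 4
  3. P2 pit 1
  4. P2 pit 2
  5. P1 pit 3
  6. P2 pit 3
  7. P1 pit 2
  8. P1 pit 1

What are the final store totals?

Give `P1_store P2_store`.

Move 1: P2 pit4 -> P1=[2,3,3,4,5,5](0) P2=[3,3,2,4,0,3](1)
Move 2: P1 pit4 -> P1=[2,3,3,4,0,6](1) P2=[4,4,3,4,0,3](1)
Move 3: P2 pit1 -> P1=[2,3,3,4,0,6](1) P2=[4,0,4,5,1,4](1)
Move 4: P2 pit2 -> P1=[2,3,3,4,0,6](1) P2=[4,0,0,6,2,5](2)
Move 5: P1 pit3 -> P1=[2,3,3,0,1,7](2) P2=[5,0,0,6,2,5](2)
Move 6: P2 pit3 -> P1=[3,4,4,0,1,7](2) P2=[5,0,0,0,3,6](3)
Move 7: P1 pit2 -> P1=[3,4,0,1,2,8](3) P2=[5,0,0,0,3,6](3)
Move 8: P1 pit1 -> P1=[3,0,1,2,3,9](3) P2=[5,0,0,0,3,6](3)

Answer: 3 3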